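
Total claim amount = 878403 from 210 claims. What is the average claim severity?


severity = total / number
= 878403 / 210
= 4182.8714


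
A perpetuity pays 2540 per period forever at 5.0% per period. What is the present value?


PV = PMT / i
= 2540 / 0.05
= 50800.0


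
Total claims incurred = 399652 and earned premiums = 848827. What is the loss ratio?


Loss ratio = claims / premiums
= 399652 / 848827
= 0.4708


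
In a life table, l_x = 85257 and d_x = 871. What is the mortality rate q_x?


q_x = d_x / l_x
= 871 / 85257
= 0.0102


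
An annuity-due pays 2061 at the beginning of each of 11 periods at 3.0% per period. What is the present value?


PV_due = PMT * (1-(1+i)^(-n))/i * (1+i)
PV_immediate = 19069.6583
PV_due = 19069.6583 * 1.03
= 19641.748


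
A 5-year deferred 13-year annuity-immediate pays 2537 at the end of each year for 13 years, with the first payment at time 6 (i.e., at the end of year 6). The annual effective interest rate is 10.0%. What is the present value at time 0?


PV at time 5 of the 13-year annuity-immediate:
a_n = 2537 * (1-(1+0.1)^(-13))/0.1 = 18021.2147
Discount back 5 years to time 0:
PV = 18021.2147 * (1+0.1)^(-5)
= 18021.2147 * 0.620921
= 11189.7565


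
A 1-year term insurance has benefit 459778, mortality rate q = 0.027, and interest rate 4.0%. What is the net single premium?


NSP = benefit * q * v
v = 1/(1+i) = 0.961538
NSP = 459778 * 0.027 * 0.961538
= 11936.5442


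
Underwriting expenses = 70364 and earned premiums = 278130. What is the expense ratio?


Expense ratio = expenses / premiums
= 70364 / 278130
= 0.253


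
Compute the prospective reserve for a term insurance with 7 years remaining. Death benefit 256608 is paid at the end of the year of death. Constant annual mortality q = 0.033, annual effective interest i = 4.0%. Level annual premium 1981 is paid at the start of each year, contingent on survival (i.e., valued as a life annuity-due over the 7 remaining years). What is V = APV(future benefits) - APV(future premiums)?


v = 1/(1+i) = 0.961538
APV(future benefits) per unit = sum_{k=0}^{6} k_p_x * q * v^(k+1) = 0.180447
APV(future benefits) = 256608 * 0.180447 = 46304.0163
Life annuity-due factor ä_{x:7} = sum_{k=0}^{6} k_p_x * v^k = 5.686799
APV(future premiums) = 1981 * 5.686799 = 11265.5486
V = 46304.0163 - 11265.5486
= 35038.4677


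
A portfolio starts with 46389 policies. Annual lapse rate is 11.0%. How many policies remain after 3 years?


remaining = initial * (1 - lapse)^years
= 46389 * (1 - 0.11)^3
= 46389 * 0.704969
= 32702.8069


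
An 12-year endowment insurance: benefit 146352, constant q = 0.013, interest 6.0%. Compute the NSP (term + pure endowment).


Term component = 14992.507
Pure endowment = 12_p_x * v^12 * benefit = 0.854685 * 0.496969 * 146352 = 62163.307
NSP = 77155.814


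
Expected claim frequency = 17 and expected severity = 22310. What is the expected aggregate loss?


E[S] = E[N] * E[X]
= 17 * 22310
= 379270


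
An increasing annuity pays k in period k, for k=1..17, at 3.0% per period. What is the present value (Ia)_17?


(Ia)_n = sum_{k=1}^{n} k * v^k, v = 1/(1+i)
v = 0.970874
Sum computed term by term:
(Ia)_17 = 109.1941


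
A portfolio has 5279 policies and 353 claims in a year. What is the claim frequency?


frequency = claims / policies
= 353 / 5279
= 0.0669


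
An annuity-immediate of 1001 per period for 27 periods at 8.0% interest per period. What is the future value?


FV = PMT * ((1+i)^n - 1) / i
= 1001 * ((1.08)^27 - 1) / 0.08
= 1001 * (7.988061 - 1) / 0.08
= 87438.1191


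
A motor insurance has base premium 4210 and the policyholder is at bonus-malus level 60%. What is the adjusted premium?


adjusted = base * BM_level / 100
= 4210 * 60 / 100
= 4210 * 0.6
= 2526.0


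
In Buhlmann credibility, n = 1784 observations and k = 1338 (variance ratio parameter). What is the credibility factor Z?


Z = n / (n + k)
= 1784 / (1784 + 1338)
= 1784 / 3122
= 0.5714


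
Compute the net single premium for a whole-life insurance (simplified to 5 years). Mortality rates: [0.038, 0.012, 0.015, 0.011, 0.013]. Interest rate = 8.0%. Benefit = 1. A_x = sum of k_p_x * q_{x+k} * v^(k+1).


v = 0.925926
Year 0: k_p_x=1.0, q=0.038, term=0.035185
Year 1: k_p_x=0.962, q=0.012, term=0.009897
Year 2: k_p_x=0.950456, q=0.015, term=0.011318
Year 3: k_p_x=0.936199, q=0.011, term=0.007569
Year 4: k_p_x=0.925901, q=0.013, term=0.008192
A_x = 0.0722


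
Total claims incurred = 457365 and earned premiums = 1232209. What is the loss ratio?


Loss ratio = claims / premiums
= 457365 / 1232209
= 0.3712


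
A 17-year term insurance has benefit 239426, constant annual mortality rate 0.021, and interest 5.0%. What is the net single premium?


NSP = benefit * sum_{k=0}^{n-1} k_p_x * q * v^(k+1)
With constant q=0.021, v=0.952381
Sum = 0.205815
NSP = 239426 * 0.205815
= 49277.4188


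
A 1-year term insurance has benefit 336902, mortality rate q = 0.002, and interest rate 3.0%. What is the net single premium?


NSP = benefit * q * v
v = 1/(1+i) = 0.970874
NSP = 336902 * 0.002 * 0.970874
= 654.1786


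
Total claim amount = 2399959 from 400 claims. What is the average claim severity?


severity = total / number
= 2399959 / 400
= 5999.8975


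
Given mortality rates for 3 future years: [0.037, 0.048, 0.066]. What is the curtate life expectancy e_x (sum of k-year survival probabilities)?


e_x = sum_{k=1}^{n} k_p_x
k_p_x values:
  1_p_x = 0.963
  2_p_x = 0.916776
  3_p_x = 0.856269
e_x = 2.736


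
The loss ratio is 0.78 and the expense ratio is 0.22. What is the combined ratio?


Combined ratio = loss ratio + expense ratio
= 0.78 + 0.22
= 1.0


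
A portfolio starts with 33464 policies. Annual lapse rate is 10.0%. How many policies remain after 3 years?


remaining = initial * (1 - lapse)^years
= 33464 * (1 - 0.1)^3
= 33464 * 0.729
= 24395.256


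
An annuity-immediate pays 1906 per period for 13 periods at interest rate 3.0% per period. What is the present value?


PV = PMT * (1 - (1+i)^(-n)) / i
= 1906 * (1 - (1+0.03)^(-13)) / 0.03
= 1906 * (1 - 0.680951) / 0.03
= 1906 * 10.634955
= 20270.2249


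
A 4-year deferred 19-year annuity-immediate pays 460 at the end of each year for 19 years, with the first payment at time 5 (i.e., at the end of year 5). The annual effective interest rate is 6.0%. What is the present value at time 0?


PV at time 4 of the 19-year annuity-immediate:
a_n = 460 * (1-(1+0.06)^(-19))/0.06 = 5132.7336
Discount back 4 years to time 0:
PV = 5132.7336 * (1+0.06)^(-4)
= 5132.7336 * 0.792094
= 4065.6057


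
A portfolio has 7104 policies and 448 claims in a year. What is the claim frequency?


frequency = claims / policies
= 448 / 7104
= 0.0631


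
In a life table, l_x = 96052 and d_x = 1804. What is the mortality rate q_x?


q_x = d_x / l_x
= 1804 / 96052
= 0.0188


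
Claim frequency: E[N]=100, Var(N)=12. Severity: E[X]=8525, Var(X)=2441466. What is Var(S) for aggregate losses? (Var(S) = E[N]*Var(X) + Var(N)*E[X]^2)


Var(S) = E[N]*Var(X) + Var(N)*E[X]^2
= 100*2441466 + 12*8525^2
= 244146600 + 872107500
= 1.1163e+09


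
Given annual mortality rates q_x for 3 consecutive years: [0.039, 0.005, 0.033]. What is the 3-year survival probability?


p_k = 1 - q_k for each year
Survival = product of (1 - q_k)
= 0.961 * 0.995 * 0.967
= 0.9246


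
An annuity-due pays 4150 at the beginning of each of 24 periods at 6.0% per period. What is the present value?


PV_due = PMT * (1-(1+i)^(-n))/i * (1+i)
PV_immediate = 52083.9837
PV_due = 52083.9837 * 1.06
= 55209.0228


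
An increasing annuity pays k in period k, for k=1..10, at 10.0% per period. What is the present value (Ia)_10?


(Ia)_n = sum_{k=1}^{n} k * v^k, v = 1/(1+i)
v = 0.909091
Sum computed term by term:
(Ia)_10 = 29.0359


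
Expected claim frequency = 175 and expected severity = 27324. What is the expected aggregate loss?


E[S] = E[N] * E[X]
= 175 * 27324
= 4.7817e+06


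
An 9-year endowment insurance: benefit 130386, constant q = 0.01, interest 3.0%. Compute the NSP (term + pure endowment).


Term component = 9774.5526
Pure endowment = 9_p_x * v^9 * benefit = 0.913517 * 0.766417 * 130386 = 91287.7896
NSP = 101062.3422


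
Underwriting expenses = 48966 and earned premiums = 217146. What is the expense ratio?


Expense ratio = expenses / premiums
= 48966 / 217146
= 0.2255


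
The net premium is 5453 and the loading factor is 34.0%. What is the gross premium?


Gross = net * (1 + loading)
= 5453 * (1 + 0.34)
= 5453 * 1.34
= 7307.02


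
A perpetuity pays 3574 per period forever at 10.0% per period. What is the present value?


PV = PMT / i
= 3574 / 0.1
= 35740.0


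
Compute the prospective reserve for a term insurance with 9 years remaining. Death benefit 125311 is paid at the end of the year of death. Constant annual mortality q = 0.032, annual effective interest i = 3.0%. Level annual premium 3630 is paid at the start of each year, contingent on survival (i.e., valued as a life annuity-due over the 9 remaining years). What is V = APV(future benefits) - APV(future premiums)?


v = 1/(1+i) = 0.970874
APV(future benefits) per unit = sum_{k=0}^{8} k_p_x * q * v^(k+1) = 0.220939
APV(future benefits) = 125311 * 0.220939 = 27686.1046
Life annuity-due factor ä_{x:9} = sum_{k=0}^{8} k_p_x * v^k = 7.111479
APV(future premiums) = 3630 * 7.111479 = 25814.6672
V = 27686.1046 - 25814.6672
= 1871.4374


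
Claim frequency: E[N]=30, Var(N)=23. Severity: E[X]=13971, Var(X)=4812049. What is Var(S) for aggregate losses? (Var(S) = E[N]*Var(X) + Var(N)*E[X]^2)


Var(S) = E[N]*Var(X) + Var(N)*E[X]^2
= 30*4812049 + 23*13971^2
= 144361470 + 4489343343
= 4.6337e+09


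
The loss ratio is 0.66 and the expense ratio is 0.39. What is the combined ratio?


Combined ratio = loss ratio + expense ratio
= 0.66 + 0.39
= 1.05


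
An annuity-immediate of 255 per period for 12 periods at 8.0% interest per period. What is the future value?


FV = PMT * ((1+i)^n - 1) / i
= 255 * ((1.08)^12 - 1) / 0.08
= 255 * (2.51817 - 1) / 0.08
= 4839.1672


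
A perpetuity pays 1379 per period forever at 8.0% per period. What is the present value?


PV = PMT / i
= 1379 / 0.08
= 17237.5


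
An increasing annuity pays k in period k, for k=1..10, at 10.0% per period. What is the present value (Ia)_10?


(Ia)_n = sum_{k=1}^{n} k * v^k, v = 1/(1+i)
v = 0.909091
Sum computed term by term:
(Ia)_10 = 29.0359


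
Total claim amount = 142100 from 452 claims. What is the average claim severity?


severity = total / number
= 142100 / 452
= 314.3805


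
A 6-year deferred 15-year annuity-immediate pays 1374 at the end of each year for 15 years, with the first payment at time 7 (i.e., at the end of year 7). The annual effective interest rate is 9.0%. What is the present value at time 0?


PV at time 6 of the 15-year annuity-immediate:
a_n = 1374 * (1-(1+0.09)^(-15))/0.09 = 11075.3859
Discount back 6 years to time 0:
PV = 11075.3859 * (1+0.09)^(-6)
= 11075.3859 * 0.596267
= 6603.8907


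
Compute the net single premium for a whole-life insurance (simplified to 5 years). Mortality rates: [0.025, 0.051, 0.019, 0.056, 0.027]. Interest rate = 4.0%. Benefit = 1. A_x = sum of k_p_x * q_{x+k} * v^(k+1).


v = 0.961538
Year 0: k_p_x=1.0, q=0.025, term=0.024038
Year 1: k_p_x=0.975, q=0.051, term=0.045974
Year 2: k_p_x=0.925275, q=0.019, term=0.015629
Year 3: k_p_x=0.907695, q=0.056, term=0.04345
Year 4: k_p_x=0.856864, q=0.027, term=0.019016
A_x = 0.1481


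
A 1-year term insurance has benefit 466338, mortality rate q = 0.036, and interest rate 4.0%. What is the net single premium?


NSP = benefit * q * v
v = 1/(1+i) = 0.961538
NSP = 466338 * 0.036 * 0.961538
= 16142.4692


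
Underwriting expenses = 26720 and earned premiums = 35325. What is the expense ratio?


Expense ratio = expenses / premiums
= 26720 / 35325
= 0.7564


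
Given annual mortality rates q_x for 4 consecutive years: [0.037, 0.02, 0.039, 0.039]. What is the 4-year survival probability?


p_k = 1 - q_k for each year
Survival = product of (1 - q_k)
= 0.963 * 0.98 * 0.961 * 0.961
= 0.8716


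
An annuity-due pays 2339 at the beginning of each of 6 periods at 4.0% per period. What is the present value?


PV_due = PMT * (1-(1+i)^(-n))/i * (1+i)
PV_immediate = 12261.3581
PV_due = 12261.3581 * 1.04
= 12751.8124


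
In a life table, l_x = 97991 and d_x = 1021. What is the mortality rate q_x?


q_x = d_x / l_x
= 1021 / 97991
= 0.0104


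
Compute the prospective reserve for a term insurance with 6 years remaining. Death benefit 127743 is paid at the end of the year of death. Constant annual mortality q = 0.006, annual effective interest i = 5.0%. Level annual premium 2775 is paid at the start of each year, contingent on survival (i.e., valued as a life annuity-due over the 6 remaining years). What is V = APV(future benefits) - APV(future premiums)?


v = 1/(1+i) = 0.952381
APV(future benefits) per unit = sum_{k=0}^{5} k_p_x * q * v^(k+1) = 0.030027
APV(future benefits) = 127743 * 0.030027 = 3835.6927
Life annuity-due factor ä_{x:6} = sum_{k=0}^{5} k_p_x * v^k = 5.254661
APV(future premiums) = 2775 * 5.254661 = 14581.6855
V = 3835.6927 - 14581.6855
= -10745.9928


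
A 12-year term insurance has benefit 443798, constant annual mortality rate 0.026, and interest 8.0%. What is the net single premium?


NSP = benefit * sum_{k=0}^{n-1} k_p_x * q * v^(k+1)
With constant q=0.026, v=0.925926
Sum = 0.174278
NSP = 443798 * 0.174278
= 77344.166


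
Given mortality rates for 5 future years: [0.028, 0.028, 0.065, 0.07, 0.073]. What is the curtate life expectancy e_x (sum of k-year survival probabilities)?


e_x = sum_{k=1}^{n} k_p_x
k_p_x values:
  1_p_x = 0.972
  2_p_x = 0.944784
  3_p_x = 0.883373
  4_p_x = 0.821537
  5_p_x = 0.761565
e_x = 4.3833


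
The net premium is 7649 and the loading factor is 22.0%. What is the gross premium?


Gross = net * (1 + loading)
= 7649 * (1 + 0.22)
= 7649 * 1.22
= 9331.78


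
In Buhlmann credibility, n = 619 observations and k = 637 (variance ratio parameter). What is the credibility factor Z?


Z = n / (n + k)
= 619 / (619 + 637)
= 619 / 1256
= 0.4928


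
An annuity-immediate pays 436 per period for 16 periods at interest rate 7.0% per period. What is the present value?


PV = PMT * (1 - (1+i)^(-n)) / i
= 436 * (1 - (1+0.07)^(-16)) / 0.07
= 436 * (1 - 0.338735) / 0.07
= 436 * 9.446649
= 4118.7388


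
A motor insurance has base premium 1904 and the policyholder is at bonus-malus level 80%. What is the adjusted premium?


adjusted = base * BM_level / 100
= 1904 * 80 / 100
= 1904 * 0.8
= 1523.2


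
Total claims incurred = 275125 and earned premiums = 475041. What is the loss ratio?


Loss ratio = claims / premiums
= 275125 / 475041
= 0.5792


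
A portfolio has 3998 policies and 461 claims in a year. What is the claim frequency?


frequency = claims / policies
= 461 / 3998
= 0.1153


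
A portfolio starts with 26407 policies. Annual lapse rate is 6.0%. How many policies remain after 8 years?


remaining = initial * (1 - lapse)^years
= 26407 * (1 - 0.06)^8
= 26407 * 0.609569
= 16096.887


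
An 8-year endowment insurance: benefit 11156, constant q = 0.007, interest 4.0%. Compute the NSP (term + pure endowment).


Term component = 513.8119
Pure endowment = 8_p_x * v^8 * benefit = 0.945353 * 0.73069 * 11156 = 7706.1202
NSP = 8219.9321


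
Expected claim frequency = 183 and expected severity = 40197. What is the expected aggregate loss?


E[S] = E[N] * E[X]
= 183 * 40197
= 7.3561e+06


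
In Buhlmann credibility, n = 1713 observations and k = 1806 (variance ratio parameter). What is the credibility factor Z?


Z = n / (n + k)
= 1713 / (1713 + 1806)
= 1713 / 3519
= 0.4868


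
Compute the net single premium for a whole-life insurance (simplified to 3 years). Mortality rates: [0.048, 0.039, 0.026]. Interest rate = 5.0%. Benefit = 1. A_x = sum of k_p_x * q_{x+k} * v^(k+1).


v = 0.952381
Year 0: k_p_x=1.0, q=0.048, term=0.045714
Year 1: k_p_x=0.952, q=0.039, term=0.033676
Year 2: k_p_x=0.914872, q=0.026, term=0.020548
A_x = 0.0999


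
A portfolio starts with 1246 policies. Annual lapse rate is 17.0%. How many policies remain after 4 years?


remaining = initial * (1 - lapse)^years
= 1246 * (1 - 0.17)^4
= 1246 * 0.474583
= 591.3307


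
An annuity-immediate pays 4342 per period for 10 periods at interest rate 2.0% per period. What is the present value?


PV = PMT * (1 - (1+i)^(-n)) / i
= 4342 * (1 - (1+0.02)^(-10)) / 0.02
= 4342 * (1 - 0.820348) / 0.02
= 4342 * 8.982585
= 39002.3841


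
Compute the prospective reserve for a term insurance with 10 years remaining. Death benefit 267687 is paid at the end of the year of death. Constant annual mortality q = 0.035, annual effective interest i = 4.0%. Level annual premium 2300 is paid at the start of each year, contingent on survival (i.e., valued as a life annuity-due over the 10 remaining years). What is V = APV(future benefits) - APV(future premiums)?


v = 1/(1+i) = 0.961538
APV(future benefits) per unit = sum_{k=0}^{9} k_p_x * q * v^(k+1) = 0.245893
APV(future benefits) = 267687 * 0.245893 = 65822.4614
Life annuity-due factor ä_{x:10} = sum_{k=0}^{9} k_p_x * v^k = 7.306546
APV(future premiums) = 2300 * 7.306546 = 16805.0562
V = 65822.4614 - 16805.0562
= 49017.4052


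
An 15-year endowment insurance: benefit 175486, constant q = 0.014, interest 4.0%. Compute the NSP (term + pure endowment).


Term component = 25049.3333
Pure endowment = 15_p_x * v^15 * benefit = 0.809382 * 0.555265 * 175486 = 78867.1432
NSP = 103916.4764


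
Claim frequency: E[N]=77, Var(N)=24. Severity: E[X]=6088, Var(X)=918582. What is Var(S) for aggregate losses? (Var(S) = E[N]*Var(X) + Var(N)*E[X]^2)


Var(S) = E[N]*Var(X) + Var(N)*E[X]^2
= 77*918582 + 24*6088^2
= 70730814 + 889529856
= 9.6026e+08


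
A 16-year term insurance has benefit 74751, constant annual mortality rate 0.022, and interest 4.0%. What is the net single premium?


NSP = benefit * sum_{k=0}^{n-1} k_p_x * q * v^(k+1)
With constant q=0.022, v=0.961538
Sum = 0.222124
NSP = 74751 * 0.222124
= 16603.9871


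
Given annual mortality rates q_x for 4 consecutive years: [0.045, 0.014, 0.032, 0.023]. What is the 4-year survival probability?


p_k = 1 - q_k for each year
Survival = product of (1 - q_k)
= 0.955 * 0.986 * 0.968 * 0.977
= 0.8905


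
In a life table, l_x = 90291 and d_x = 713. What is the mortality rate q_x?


q_x = d_x / l_x
= 713 / 90291
= 0.0079


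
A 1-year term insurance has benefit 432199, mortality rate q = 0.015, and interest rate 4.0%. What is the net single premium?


NSP = benefit * q * v
v = 1/(1+i) = 0.961538
NSP = 432199 * 0.015 * 0.961538
= 6233.6394


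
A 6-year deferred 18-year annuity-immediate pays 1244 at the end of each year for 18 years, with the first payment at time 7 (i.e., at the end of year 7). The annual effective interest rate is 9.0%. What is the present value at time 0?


PV at time 6 of the 18-year annuity-immediate:
a_n = 1244 * (1-(1+0.09)^(-18))/0.09 = 10891.9976
Discount back 6 years to time 0:
PV = 10891.9976 * (1+0.09)^(-6)
= 10891.9976 * 0.596267
= 6494.5423


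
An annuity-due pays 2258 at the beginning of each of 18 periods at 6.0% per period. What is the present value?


PV_due = PMT * (1-(1+i)^(-n))/i * (1+i)
PV_immediate = 24448.7287
PV_due = 24448.7287 * 1.06
= 25915.6524


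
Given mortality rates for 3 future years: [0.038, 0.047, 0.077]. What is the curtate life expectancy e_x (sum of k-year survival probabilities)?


e_x = sum_{k=1}^{n} k_p_x
k_p_x values:
  1_p_x = 0.962
  2_p_x = 0.916786
  3_p_x = 0.846193
e_x = 2.725


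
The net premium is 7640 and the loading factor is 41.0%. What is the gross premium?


Gross = net * (1 + loading)
= 7640 * (1 + 0.41)
= 7640 * 1.41
= 10772.4


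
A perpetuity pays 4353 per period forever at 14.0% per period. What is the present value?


PV = PMT / i
= 4353 / 0.14
= 31092.8571


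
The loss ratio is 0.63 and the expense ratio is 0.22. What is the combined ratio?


Combined ratio = loss ratio + expense ratio
= 0.63 + 0.22
= 0.85


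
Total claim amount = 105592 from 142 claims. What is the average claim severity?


severity = total / number
= 105592 / 142
= 743.6056


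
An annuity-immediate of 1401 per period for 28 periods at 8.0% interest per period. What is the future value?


FV = PMT * ((1+i)^n - 1) / i
= 1401 * ((1.08)^28 - 1) / 0.08
= 1401 * (8.627106 - 1) / 0.08
= 133569.7006


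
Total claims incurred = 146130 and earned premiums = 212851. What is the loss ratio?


Loss ratio = claims / premiums
= 146130 / 212851
= 0.6865


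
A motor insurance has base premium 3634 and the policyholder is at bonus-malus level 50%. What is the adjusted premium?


adjusted = base * BM_level / 100
= 3634 * 50 / 100
= 3634 * 0.5
= 1817.0


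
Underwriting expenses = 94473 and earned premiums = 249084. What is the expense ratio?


Expense ratio = expenses / premiums
= 94473 / 249084
= 0.3793


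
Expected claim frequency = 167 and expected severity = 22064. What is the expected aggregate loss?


E[S] = E[N] * E[X]
= 167 * 22064
= 3.6847e+06


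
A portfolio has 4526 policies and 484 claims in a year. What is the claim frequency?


frequency = claims / policies
= 484 / 4526
= 0.1069


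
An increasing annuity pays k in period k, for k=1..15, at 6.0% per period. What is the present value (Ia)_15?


(Ia)_n = sum_{k=1}^{n} k * v^k, v = 1/(1+i)
v = 0.943396
Sum computed term by term:
(Ia)_15 = 67.2668


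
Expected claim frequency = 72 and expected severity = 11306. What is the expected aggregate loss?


E[S] = E[N] * E[X]
= 72 * 11306
= 814032


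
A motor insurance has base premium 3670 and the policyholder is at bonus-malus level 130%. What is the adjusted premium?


adjusted = base * BM_level / 100
= 3670 * 130 / 100
= 3670 * 1.3
= 4771.0


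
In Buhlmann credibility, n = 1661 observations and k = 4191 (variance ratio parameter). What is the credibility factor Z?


Z = n / (n + k)
= 1661 / (1661 + 4191)
= 1661 / 5852
= 0.2838


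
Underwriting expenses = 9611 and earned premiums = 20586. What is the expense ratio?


Expense ratio = expenses / premiums
= 9611 / 20586
= 0.4669


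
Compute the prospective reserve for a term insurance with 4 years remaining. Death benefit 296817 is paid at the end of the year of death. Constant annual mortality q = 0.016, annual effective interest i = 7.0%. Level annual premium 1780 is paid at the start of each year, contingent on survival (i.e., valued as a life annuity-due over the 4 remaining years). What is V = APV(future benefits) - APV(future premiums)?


v = 1/(1+i) = 0.934579
APV(future benefits) per unit = sum_{k=0}^{3} k_p_x * q * v^(k+1) = 0.052981
APV(future benefits) = 296817 * 0.052981 = 15725.5427
Life annuity-due factor ä_{x:4} = sum_{k=0}^{3} k_p_x * v^k = 3.543078
APV(future premiums) = 1780 * 3.543078 = 6306.6781
V = 15725.5427 - 6306.6781
= 9418.8645


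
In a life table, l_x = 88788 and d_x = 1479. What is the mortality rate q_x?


q_x = d_x / l_x
= 1479 / 88788
= 0.0167


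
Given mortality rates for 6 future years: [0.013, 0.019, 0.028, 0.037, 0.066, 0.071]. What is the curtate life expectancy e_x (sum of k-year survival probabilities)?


e_x = sum_{k=1}^{n} k_p_x
k_p_x values:
  1_p_x = 0.987
  2_p_x = 0.968247
  3_p_x = 0.941136
  4_p_x = 0.906314
  5_p_x = 0.846497
  6_p_x = 0.786396
e_x = 5.4356


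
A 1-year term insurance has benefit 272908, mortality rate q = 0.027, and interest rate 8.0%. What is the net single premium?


NSP = benefit * q * v
v = 1/(1+i) = 0.925926
NSP = 272908 * 0.027 * 0.925926
= 6822.7


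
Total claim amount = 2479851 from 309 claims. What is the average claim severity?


severity = total / number
= 2479851 / 309
= 8025.4078


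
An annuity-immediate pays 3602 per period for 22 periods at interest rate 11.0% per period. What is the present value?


PV = PMT * (1 - (1+i)^(-n)) / i
= 3602 * (1 - (1+0.11)^(-22)) / 0.11
= 3602 * (1 - 0.100669) / 0.11
= 3602 * 8.175739
= 29449.0122


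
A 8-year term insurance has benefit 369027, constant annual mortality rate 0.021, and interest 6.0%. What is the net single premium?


NSP = benefit * sum_{k=0}^{n-1} k_p_x * q * v^(k+1)
With constant q=0.021, v=0.943396
Sum = 0.121998
NSP = 369027 * 0.121998
= 45020.4499


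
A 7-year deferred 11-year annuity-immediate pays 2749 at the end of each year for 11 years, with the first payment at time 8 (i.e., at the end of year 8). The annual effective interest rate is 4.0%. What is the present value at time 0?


PV at time 7 of the 11-year annuity-immediate:
a_n = 2749 * (1-(1+0.04)^(-11))/0.04 = 24082.5505
Discount back 7 years to time 0:
PV = 24082.5505 * (1+0.04)^(-7)
= 24082.5505 * 0.759918
= 18300.7591


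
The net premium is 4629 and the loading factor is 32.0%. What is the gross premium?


Gross = net * (1 + loading)
= 4629 * (1 + 0.32)
= 4629 * 1.32
= 6110.28


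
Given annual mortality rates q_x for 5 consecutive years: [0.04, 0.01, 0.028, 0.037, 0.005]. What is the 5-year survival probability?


p_k = 1 - q_k for each year
Survival = product of (1 - q_k)
= 0.96 * 0.99 * 0.972 * 0.963 * 0.995
= 0.8852


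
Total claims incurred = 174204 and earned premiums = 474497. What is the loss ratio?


Loss ratio = claims / premiums
= 174204 / 474497
= 0.3671


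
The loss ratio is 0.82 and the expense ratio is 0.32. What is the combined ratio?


Combined ratio = loss ratio + expense ratio
= 0.82 + 0.32
= 1.14


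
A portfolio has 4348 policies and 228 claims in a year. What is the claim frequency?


frequency = claims / policies
= 228 / 4348
= 0.0524


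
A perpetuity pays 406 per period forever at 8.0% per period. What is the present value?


PV = PMT / i
= 406 / 0.08
= 5075.0


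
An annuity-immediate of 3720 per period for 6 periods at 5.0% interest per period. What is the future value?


FV = PMT * ((1+i)^n - 1) / i
= 3720 * ((1.05)^6 - 1) / 0.05
= 3720 * (1.340096 - 1) / 0.05
= 25303.1157


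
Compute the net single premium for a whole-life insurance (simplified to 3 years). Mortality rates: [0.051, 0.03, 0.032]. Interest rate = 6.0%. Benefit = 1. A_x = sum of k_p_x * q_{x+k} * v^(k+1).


v = 0.943396
Year 0: k_p_x=1.0, q=0.051, term=0.048113
Year 1: k_p_x=0.949, q=0.03, term=0.025338
Year 2: k_p_x=0.92053, q=0.032, term=0.024733
A_x = 0.0982


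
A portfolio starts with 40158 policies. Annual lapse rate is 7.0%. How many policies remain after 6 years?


remaining = initial * (1 - lapse)^years
= 40158 * (1 - 0.07)^6
= 40158 * 0.64699
= 25981.8318


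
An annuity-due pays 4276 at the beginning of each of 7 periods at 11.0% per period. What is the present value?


PV_due = PMT * (1-(1+i)^(-n))/i * (1+i)
PV_immediate = 20149.3512
PV_due = 20149.3512 * 1.11
= 22365.7799


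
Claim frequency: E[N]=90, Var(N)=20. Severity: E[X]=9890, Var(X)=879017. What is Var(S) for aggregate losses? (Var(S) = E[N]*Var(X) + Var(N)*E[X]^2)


Var(S) = E[N]*Var(X) + Var(N)*E[X]^2
= 90*879017 + 20*9890^2
= 79111530 + 1956242000
= 2.0354e+09


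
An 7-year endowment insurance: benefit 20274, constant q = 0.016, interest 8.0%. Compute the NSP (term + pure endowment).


Term component = 1617.8855
Pure endowment = 7_p_x * v^7 * benefit = 0.893235 * 0.58349 * 20274 = 10566.687
NSP = 12184.5725


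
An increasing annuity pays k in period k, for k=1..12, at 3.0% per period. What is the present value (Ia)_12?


(Ia)_n = sum_{k=1}^{n} k * v^k, v = 1/(1+i)
v = 0.970874
Sum computed term by term:
(Ia)_12 = 61.2022


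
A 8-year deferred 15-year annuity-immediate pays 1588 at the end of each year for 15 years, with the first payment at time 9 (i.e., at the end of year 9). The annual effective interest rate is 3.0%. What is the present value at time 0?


PV at time 8 of the 15-year annuity-immediate:
a_n = 1588 * (1-(1+0.03)^(-15))/0.03 = 18957.4409
Discount back 8 years to time 0:
PV = 18957.4409 * (1+0.03)^(-8)
= 18957.4409 * 0.789409
= 14965.1789


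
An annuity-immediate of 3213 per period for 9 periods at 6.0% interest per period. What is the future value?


FV = PMT * ((1+i)^n - 1) / i
= 3213 * ((1.06)^9 - 1) / 0.06
= 3213 * (1.689479 - 1) / 0.06
= 36921.5983


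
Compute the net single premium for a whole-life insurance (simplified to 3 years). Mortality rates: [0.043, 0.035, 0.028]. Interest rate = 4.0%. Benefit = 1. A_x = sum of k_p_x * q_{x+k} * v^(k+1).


v = 0.961538
Year 0: k_p_x=1.0, q=0.043, term=0.041346
Year 1: k_p_x=0.957, q=0.035, term=0.030968
Year 2: k_p_x=0.923505, q=0.028, term=0.022988
A_x = 0.0953


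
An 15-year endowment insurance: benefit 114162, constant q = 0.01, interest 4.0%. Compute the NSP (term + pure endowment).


Term component = 11928.5619
Pure endowment = 15_p_x * v^15 * benefit = 0.860058 * 0.555265 * 114162 = 54519.1904
NSP = 66447.7523


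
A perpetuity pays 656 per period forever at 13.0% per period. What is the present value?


PV = PMT / i
= 656 / 0.13
= 5046.1538


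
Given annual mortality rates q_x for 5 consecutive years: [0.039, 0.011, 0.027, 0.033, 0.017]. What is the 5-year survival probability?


p_k = 1 - q_k for each year
Survival = product of (1 - q_k)
= 0.961 * 0.989 * 0.973 * 0.967 * 0.983
= 0.879


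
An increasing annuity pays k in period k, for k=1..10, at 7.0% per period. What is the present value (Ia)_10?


(Ia)_n = sum_{k=1}^{n} k * v^k, v = 1/(1+i)
v = 0.934579
Sum computed term by term:
(Ia)_10 = 34.7391


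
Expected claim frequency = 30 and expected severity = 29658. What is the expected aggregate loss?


E[S] = E[N] * E[X]
= 30 * 29658
= 889740


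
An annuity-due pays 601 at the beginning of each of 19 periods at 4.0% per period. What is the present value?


PV_due = PMT * (1-(1+i)^(-n))/i * (1+i)
PV_immediate = 7893.4976
PV_due = 7893.4976 * 1.04
= 8209.2375


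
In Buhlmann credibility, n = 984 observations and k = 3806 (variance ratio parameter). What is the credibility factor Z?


Z = n / (n + k)
= 984 / (984 + 3806)
= 984 / 4790
= 0.2054


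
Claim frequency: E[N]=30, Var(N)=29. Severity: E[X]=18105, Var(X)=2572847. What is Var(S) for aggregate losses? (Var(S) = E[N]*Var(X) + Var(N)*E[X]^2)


Var(S) = E[N]*Var(X) + Var(N)*E[X]^2
= 30*2572847 + 29*18105^2
= 77185410 + 9505939725
= 9.5831e+09


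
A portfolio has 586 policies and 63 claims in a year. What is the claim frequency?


frequency = claims / policies
= 63 / 586
= 0.1075


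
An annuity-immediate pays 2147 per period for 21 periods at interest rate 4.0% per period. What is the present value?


PV = PMT * (1 - (1+i)^(-n)) / i
= 2147 * (1 - (1+0.04)^(-21)) / 0.04
= 2147 * (1 - 0.438834) / 0.04
= 2147 * 14.02916
= 30120.6064


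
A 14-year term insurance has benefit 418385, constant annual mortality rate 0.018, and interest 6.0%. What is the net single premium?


NSP = benefit * sum_{k=0}^{n-1} k_p_x * q * v^(k+1)
With constant q=0.018, v=0.943396
Sum = 0.151618
NSP = 418385 * 0.151618
= 63434.7773


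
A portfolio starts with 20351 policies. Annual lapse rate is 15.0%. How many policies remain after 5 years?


remaining = initial * (1 - lapse)^years
= 20351 * (1 - 0.15)^5
= 20351 * 0.443705
= 9029.8468


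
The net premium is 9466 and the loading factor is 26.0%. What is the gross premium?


Gross = net * (1 + loading)
= 9466 * (1 + 0.26)
= 9466 * 1.26
= 11927.16


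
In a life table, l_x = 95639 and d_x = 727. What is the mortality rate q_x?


q_x = d_x / l_x
= 727 / 95639
= 0.0076


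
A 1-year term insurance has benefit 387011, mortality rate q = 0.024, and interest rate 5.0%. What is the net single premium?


NSP = benefit * q * v
v = 1/(1+i) = 0.952381
NSP = 387011 * 0.024 * 0.952381
= 8845.9657


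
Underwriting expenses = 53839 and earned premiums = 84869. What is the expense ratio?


Expense ratio = expenses / premiums
= 53839 / 84869
= 0.6344


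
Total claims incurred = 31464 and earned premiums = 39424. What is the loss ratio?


Loss ratio = claims / premiums
= 31464 / 39424
= 0.7981


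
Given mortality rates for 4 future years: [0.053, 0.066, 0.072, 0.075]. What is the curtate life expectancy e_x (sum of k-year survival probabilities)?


e_x = sum_{k=1}^{n} k_p_x
k_p_x values:
  1_p_x = 0.947
  2_p_x = 0.884498
  3_p_x = 0.820814
  4_p_x = 0.759253
e_x = 3.4116


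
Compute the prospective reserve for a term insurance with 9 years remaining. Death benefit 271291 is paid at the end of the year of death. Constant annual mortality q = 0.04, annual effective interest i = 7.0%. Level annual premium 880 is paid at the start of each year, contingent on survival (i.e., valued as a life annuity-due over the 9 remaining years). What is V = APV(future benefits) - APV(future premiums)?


v = 1/(1+i) = 0.934579
APV(future benefits) per unit = sum_{k=0}^{8} k_p_x * q * v^(k+1) = 0.226657
APV(future benefits) = 271291 * 0.226657 = 61490.0675
Life annuity-due factor ä_{x:9} = sum_{k=0}^{8} k_p_x * v^k = 6.063081
APV(future premiums) = 880 * 6.063081 = 5335.5113
V = 61490.0675 - 5335.5113
= 56154.5562


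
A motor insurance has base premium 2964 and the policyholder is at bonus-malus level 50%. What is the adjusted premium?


adjusted = base * BM_level / 100
= 2964 * 50 / 100
= 2964 * 0.5
= 1482.0


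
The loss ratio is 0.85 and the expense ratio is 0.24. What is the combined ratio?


Combined ratio = loss ratio + expense ratio
= 0.85 + 0.24
= 1.09


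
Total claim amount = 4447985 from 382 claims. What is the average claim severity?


severity = total / number
= 4447985 / 382
= 11643.9398


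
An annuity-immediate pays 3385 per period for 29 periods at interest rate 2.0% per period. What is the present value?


PV = PMT * (1 - (1+i)^(-n)) / i
= 3385 * (1 - (1+0.02)^(-29)) / 0.02
= 3385 * (1 - 0.563112) / 0.02
= 3385 * 21.844385
= 73943.2421


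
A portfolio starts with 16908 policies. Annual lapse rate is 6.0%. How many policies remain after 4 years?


remaining = initial * (1 - lapse)^years
= 16908 * (1 - 0.06)^4
= 16908 * 0.780749
= 13200.9034


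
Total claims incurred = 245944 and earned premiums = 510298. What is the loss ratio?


Loss ratio = claims / premiums
= 245944 / 510298
= 0.482


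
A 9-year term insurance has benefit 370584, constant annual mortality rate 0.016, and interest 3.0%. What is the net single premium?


NSP = benefit * sum_{k=0}^{n-1} k_p_x * q * v^(k+1)
With constant q=0.016, v=0.970874
Sum = 0.117267
NSP = 370584 * 0.117267
= 43457.1223


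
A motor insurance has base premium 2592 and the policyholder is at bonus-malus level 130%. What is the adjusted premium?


adjusted = base * BM_level / 100
= 2592 * 130 / 100
= 2592 * 1.3
= 3369.6


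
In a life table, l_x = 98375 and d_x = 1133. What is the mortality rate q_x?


q_x = d_x / l_x
= 1133 / 98375
= 0.0115


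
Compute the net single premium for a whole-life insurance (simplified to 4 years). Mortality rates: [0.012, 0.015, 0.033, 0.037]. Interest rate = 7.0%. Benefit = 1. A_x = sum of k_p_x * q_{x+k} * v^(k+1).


v = 0.934579
Year 0: k_p_x=1.0, q=0.012, term=0.011215
Year 1: k_p_x=0.988, q=0.015, term=0.012944
Year 2: k_p_x=0.97318, q=0.033, term=0.026215
Year 3: k_p_x=0.941065, q=0.037, term=0.026564
A_x = 0.0769


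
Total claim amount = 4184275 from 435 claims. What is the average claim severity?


severity = total / number
= 4184275 / 435
= 9619.023


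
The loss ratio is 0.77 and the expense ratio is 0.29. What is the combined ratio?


Combined ratio = loss ratio + expense ratio
= 0.77 + 0.29
= 1.06


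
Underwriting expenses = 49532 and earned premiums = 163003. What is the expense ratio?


Expense ratio = expenses / premiums
= 49532 / 163003
= 0.3039


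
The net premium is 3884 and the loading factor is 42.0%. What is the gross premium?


Gross = net * (1 + loading)
= 3884 * (1 + 0.42)
= 3884 * 1.42
= 5515.28


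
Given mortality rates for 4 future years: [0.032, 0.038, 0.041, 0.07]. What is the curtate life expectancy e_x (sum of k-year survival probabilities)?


e_x = sum_{k=1}^{n} k_p_x
k_p_x values:
  1_p_x = 0.968
  2_p_x = 0.931216
  3_p_x = 0.893036
  4_p_x = 0.830524
e_x = 3.6228


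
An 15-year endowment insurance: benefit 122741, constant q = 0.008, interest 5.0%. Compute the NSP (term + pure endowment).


Term component = 9710.6235
Pure endowment = 15_p_x * v^15 * benefit = 0.886493 * 0.481017 * 122741 = 52338.9799
NSP = 62049.6033


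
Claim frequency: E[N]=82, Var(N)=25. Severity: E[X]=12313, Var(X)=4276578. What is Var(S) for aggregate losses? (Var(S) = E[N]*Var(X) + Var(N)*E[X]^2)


Var(S) = E[N]*Var(X) + Var(N)*E[X]^2
= 82*4276578 + 25*12313^2
= 350679396 + 3790249225
= 4.1409e+09


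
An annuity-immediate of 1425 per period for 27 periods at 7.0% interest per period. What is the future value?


FV = PMT * ((1+i)^n - 1) / i
= 1425 * ((1.07)^27 - 1) / 0.07
= 1425 * (6.213868 - 1) / 0.07
= 106139.4482


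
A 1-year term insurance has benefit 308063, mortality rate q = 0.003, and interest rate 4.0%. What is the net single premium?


NSP = benefit * q * v
v = 1/(1+i) = 0.961538
NSP = 308063 * 0.003 * 0.961538
= 888.6433


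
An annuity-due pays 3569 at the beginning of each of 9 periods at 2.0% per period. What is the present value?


PV_due = PMT * (1-(1+i)^(-n))/i * (1+i)
PV_immediate = 29131.0228
PV_due = 29131.0228 * 1.02
= 29713.6433


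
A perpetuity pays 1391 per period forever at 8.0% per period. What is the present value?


PV = PMT / i
= 1391 / 0.08
= 17387.5


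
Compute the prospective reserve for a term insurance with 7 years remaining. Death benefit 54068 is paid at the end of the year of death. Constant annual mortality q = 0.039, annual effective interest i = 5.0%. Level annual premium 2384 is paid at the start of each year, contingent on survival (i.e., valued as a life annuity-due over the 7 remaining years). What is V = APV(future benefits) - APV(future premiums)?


v = 1/(1+i) = 0.952381
APV(future benefits) per unit = sum_{k=0}^{6} k_p_x * q * v^(k+1) = 0.202473
APV(future benefits) = 54068 * 0.202473 = 10947.3175
Life annuity-due factor ä_{x:7} = sum_{k=0}^{6} k_p_x * v^k = 5.4512
APV(future premiums) = 2384 * 5.4512 = 12995.6603
V = 10947.3175 - 12995.6603
= -2048.3428


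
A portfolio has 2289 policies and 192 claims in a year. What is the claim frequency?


frequency = claims / policies
= 192 / 2289
= 0.0839


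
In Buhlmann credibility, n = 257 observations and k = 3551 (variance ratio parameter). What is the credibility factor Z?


Z = n / (n + k)
= 257 / (257 + 3551)
= 257 / 3808
= 0.0675


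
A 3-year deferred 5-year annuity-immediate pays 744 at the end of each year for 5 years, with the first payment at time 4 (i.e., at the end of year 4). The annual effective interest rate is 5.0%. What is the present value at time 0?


PV at time 3 of the 5-year annuity-immediate:
a_n = 744 * (1-(1+0.05)^(-5))/0.05 = 3221.1306
Discount back 3 years to time 0:
PV = 3221.1306 * (1+0.05)^(-3)
= 3221.1306 * 0.863838
= 2782.5338


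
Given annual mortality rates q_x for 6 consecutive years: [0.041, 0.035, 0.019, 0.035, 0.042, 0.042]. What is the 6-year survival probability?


p_k = 1 - q_k for each year
Survival = product of (1 - q_k)
= 0.959 * 0.965 * 0.981 * 0.965 * 0.958 * 0.958
= 0.804


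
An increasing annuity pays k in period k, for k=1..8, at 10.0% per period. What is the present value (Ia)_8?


(Ia)_n = sum_{k=1}^{n} k * v^k, v = 1/(1+i)
v = 0.909091
Sum computed term by term:
(Ia)_8 = 21.3636
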